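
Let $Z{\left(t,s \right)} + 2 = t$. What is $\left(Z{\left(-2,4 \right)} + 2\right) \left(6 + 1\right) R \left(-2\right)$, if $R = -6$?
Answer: $-168$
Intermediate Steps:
$Z{\left(t,s \right)} = -2 + t$
$\left(Z{\left(-2,4 \right)} + 2\right) \left(6 + 1\right) R \left(-2\right) = \left(\left(-2 - 2\right) + 2\right) \left(6 + 1\right) \left(-6\right) \left(-2\right) = \left(-4 + 2\right) 7 \left(-6\right) \left(-2\right) = \left(-2\right) 7 \left(-6\right) \left(-2\right) = \left(-14\right) \left(-6\right) \left(-2\right) = 84 \left(-2\right) = -168$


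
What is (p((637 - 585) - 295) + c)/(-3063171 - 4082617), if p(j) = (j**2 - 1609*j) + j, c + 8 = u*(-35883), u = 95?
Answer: 739775/1786447 ≈ 0.41410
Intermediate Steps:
c = -3408893 (c = -8 + 95*(-35883) = -8 - 3408885 = -3408893)
p(j) = j**2 - 1608*j
(p((637 - 585) - 295) + c)/(-3063171 - 4082617) = (((637 - 585) - 295)*(-1608 + ((637 - 585) - 295)) - 3408893)/(-3063171 - 4082617) = ((52 - 295)*(-1608 + (52 - 295)) - 3408893)/(-7145788) = (-243*(-1608 - 243) - 3408893)*(-1/7145788) = (-243*(-1851) - 3408893)*(-1/7145788) = (449793 - 3408893)*(-1/7145788) = -2959100*(-1/7145788) = 739775/1786447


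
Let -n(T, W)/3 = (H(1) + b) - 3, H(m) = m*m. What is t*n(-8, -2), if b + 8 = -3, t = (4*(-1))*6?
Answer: -936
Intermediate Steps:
t = -24 (t = -4*6 = -24)
H(m) = m²
b = -11 (b = -8 - 3 = -11)
n(T, W) = 39 (n(T, W) = -3*((1² - 11) - 3) = -3*((1 - 11) - 3) = -3*(-10 - 3) = -3*(-13) = 39)
t*n(-8, -2) = -24*39 = -936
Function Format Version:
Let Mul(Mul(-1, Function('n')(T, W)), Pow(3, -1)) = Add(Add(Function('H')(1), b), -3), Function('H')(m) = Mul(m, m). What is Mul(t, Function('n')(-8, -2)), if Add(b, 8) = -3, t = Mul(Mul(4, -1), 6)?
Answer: -936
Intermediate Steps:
t = -24 (t = Mul(-4, 6) = -24)
Function('H')(m) = Pow(m, 2)
b = -11 (b = Add(-8, -3) = -11)
Function('n')(T, W) = 39 (Function('n')(T, W) = Mul(-3, Add(Add(Pow(1, 2), -11), -3)) = Mul(-3, Add(Add(1, -11), -3)) = Mul(-3, Add(-10, -3)) = Mul(-3, -13) = 39)
Mul(t, Function('n')(-8, -2)) = Mul(-24, 39) = -936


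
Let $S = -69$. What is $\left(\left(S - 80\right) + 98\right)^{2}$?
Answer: $2601$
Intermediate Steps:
$\left(\left(S - 80\right) + 98\right)^{2} = \left(\left(-69 - 80\right) + 98\right)^{2} = \left(-149 + 98\right)^{2} = \left(-51\right)^{2} = 2601$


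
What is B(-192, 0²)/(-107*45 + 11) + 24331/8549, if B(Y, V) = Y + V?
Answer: 29631883/10267349 ≈ 2.8860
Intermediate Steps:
B(Y, V) = V + Y
B(-192, 0²)/(-107*45 + 11) + 24331/8549 = (0² - 192)/(-107*45 + 11) + 24331/8549 = (0 - 192)/(-4815 + 11) + 24331*(1/8549) = -192/(-4804) + 24331/8549 = -192*(-1/4804) + 24331/8549 = 48/1201 + 24331/8549 = 29631883/10267349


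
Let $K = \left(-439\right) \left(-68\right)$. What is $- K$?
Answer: $-29852$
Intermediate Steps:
$K = 29852$
$- K = \left(-1\right) 29852 = -29852$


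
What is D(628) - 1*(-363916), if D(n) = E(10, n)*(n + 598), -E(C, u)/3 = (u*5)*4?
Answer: -45831764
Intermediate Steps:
E(C, u) = -60*u (E(C, u) = -3*u*5*4 = -3*5*u*4 = -60*u)
D(n) = -60*n*(598 + n) (D(n) = (-60*n)*(n + 598) = (-60*n)*(598 + n) = -60*n*(598 + n))
D(628) - 1*(-363916) = -60*628*(598 + 628) - 1*(-363916) = -60*628*1226 + 363916 = -46195680 + 363916 = -45831764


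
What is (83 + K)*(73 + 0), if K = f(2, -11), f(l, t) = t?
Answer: 5256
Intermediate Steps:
K = -11
(83 + K)*(73 + 0) = (83 - 11)*(73 + 0) = 72*73 = 5256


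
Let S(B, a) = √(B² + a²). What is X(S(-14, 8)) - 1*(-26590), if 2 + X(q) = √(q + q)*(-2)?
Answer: 26588 - 4*65^(¼) ≈ 26577.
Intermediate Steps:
X(q) = -2 - 2*√2*√q (X(q) = -2 + √(q + q)*(-2) = -2 + √(2*q)*(-2) = -2 + (√2*√q)*(-2) = -2 - 2*√2*√q)
X(S(-14, 8)) - 1*(-26590) = (-2 - 2*√2*√(√((-14)² + 8²))) - 1*(-26590) = (-2 - 2*√2*√(√(196 + 64))) + 26590 = (-2 - 2*√2*√(√260)) + 26590 = (-2 - 2*√2*√(2*√65)) + 26590 = (-2 - 2*√2*√2*65^(¼)) + 26590 = (-2 - 4*65^(¼)) + 26590 = 26588 - 4*65^(¼)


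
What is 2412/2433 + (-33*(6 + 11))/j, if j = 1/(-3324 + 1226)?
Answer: 954529962/811 ≈ 1.1770e+6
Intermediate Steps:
j = -1/2098 (j = 1/(-2098) = -1/2098 ≈ -0.00047664)
2412/2433 + (-33*(6 + 11))/j = 2412/2433 + (-33*(6 + 11))/(-1/2098) = 2412*(1/2433) - 33*17*(-2098) = 804/811 - 561*(-2098) = 804/811 + 1176978 = 954529962/811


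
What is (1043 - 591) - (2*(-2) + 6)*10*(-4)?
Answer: 532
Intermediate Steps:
(1043 - 591) - (2*(-2) + 6)*10*(-4) = 452 - (-4 + 6)*10*(-4) = 452 - 2*10*(-4) = 452 - 20*(-4) = 452 - 1*(-80) = 452 + 80 = 532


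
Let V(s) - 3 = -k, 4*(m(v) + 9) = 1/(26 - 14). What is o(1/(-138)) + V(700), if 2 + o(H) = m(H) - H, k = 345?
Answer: -389681/1104 ≈ -352.97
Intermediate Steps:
m(v) = -431/48 (m(v) = -9 + 1/(4*(26 - 14)) = -9 + (¼)/12 = -9 + (¼)*(1/12) = -9 + 1/48 = -431/48)
V(s) = -342 (V(s) = 3 - 1*345 = 3 - 345 = -342)
o(H) = -527/48 - H (o(H) = -2 + (-431/48 - H) = -527/48 - H)
o(1/(-138)) + V(700) = (-527/48 - 1/(-138)) - 342 = (-527/48 - 1*(-1/138)) - 342 = (-527/48 + 1/138) - 342 = -12113/1104 - 342 = -389681/1104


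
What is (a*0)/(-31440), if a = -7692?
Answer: 0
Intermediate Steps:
(a*0)/(-31440) = -7692*0/(-31440) = 0*(-1/31440) = 0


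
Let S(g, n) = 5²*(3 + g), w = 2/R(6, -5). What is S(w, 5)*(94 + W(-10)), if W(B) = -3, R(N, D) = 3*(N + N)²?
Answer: 1476475/216 ≈ 6835.5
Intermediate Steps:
R(N, D) = 12*N² (R(N, D) = 3*(2*N)² = 3*(4*N²) = 12*N²)
w = 1/216 (w = 2/((12*6²)) = 2/((12*36)) = 2/432 = 2*(1/432) = 1/216 ≈ 0.0046296)
S(g, n) = 75 + 25*g (S(g, n) = 25*(3 + g) = 75 + 25*g)
S(w, 5)*(94 + W(-10)) = (75 + 25*(1/216))*(94 - 3) = (75 + 25/216)*91 = (16225/216)*91 = 1476475/216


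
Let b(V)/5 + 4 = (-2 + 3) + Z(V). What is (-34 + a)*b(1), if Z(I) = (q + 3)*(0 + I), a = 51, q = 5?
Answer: 425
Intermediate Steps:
Z(I) = 8*I (Z(I) = (5 + 3)*(0 + I) = 8*I)
b(V) = -15 + 40*V (b(V) = -20 + 5*((-2 + 3) + 8*V) = -20 + 5*(1 + 8*V) = -20 + (5 + 40*V) = -15 + 40*V)
(-34 + a)*b(1) = (-34 + 51)*(-15 + 40*1) = 17*(-15 + 40) = 17*25 = 425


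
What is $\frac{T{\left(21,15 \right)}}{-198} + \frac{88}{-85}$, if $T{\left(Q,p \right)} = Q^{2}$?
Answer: $- \frac{6101}{1870} \approx -3.2626$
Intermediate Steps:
$\frac{T{\left(21,15 \right)}}{-198} + \frac{88}{-85} = \frac{21^{2}}{-198} + \frac{88}{-85} = 441 \left(- \frac{1}{198}\right) + 88 \left(- \frac{1}{85}\right) = - \frac{49}{22} - \frac{88}{85} = - \frac{6101}{1870}$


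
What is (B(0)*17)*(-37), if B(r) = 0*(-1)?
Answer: 0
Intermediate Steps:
B(r) = 0
(B(0)*17)*(-37) = (0*17)*(-37) = 0*(-37) = 0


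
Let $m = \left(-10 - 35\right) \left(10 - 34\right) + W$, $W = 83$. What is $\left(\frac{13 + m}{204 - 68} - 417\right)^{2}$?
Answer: $\frac{48191364}{289} \approx 1.6675 \cdot 10^{5}$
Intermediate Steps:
$m = 1163$ ($m = \left(-10 - 35\right) \left(10 - 34\right) + 83 = \left(-45\right) \left(-24\right) + 83 = 1080 + 83 = 1163$)
$\left(\frac{13 + m}{204 - 68} - 417\right)^{2} = \left(\frac{13 + 1163}{204 - 68} - 417\right)^{2} = \left(\frac{1176}{136} - 417\right)^{2} = \left(1176 \cdot \frac{1}{136} - 417\right)^{2} = \left(\frac{147}{17} - 417\right)^{2} = \left(- \frac{6942}{17}\right)^{2} = \frac{48191364}{289}$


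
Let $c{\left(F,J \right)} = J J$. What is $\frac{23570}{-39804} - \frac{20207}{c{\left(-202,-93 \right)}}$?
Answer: $- \frac{5420303}{1850886} \approx -2.9285$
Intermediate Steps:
$c{\left(F,J \right)} = J^{2}$
$\frac{23570}{-39804} - \frac{20207}{c{\left(-202,-93 \right)}} = \frac{23570}{-39804} - \frac{20207}{\left(-93\right)^{2}} = 23570 \left(- \frac{1}{39804}\right) - \frac{20207}{8649} = - \frac{11785}{19902} - \frac{20207}{8649} = - \frac{5420303}{1850886}$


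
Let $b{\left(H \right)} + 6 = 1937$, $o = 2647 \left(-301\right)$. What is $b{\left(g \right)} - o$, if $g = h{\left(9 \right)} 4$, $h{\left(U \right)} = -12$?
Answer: $798678$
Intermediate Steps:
$o = -796747$
$g = -48$ ($g = \left(-12\right) 4 = -48$)
$b{\left(H \right)} = 1931$ ($b{\left(H \right)} = -6 + 1937 = 1931$)
$b{\left(g \right)} - o = 1931 - -796747 = 1931 + 796747 = 798678$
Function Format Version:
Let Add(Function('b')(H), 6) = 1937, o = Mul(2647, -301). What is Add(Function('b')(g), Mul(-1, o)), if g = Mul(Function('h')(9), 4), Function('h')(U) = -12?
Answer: 798678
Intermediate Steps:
o = -796747
g = -48 (g = Mul(-12, 4) = -48)
Function('b')(H) = 1931 (Function('b')(H) = Add(-6, 1937) = 1931)
Add(Function('b')(g), Mul(-1, o)) = Add(1931, Mul(-1, -796747)) = Add(1931, 796747) = 798678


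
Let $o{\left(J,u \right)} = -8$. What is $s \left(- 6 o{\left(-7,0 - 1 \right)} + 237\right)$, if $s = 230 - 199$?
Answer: $8835$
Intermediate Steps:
$s = 31$ ($s = 230 - 199 = 31$)
$s \left(- 6 o{\left(-7,0 - 1 \right)} + 237\right) = 31 \left(\left(-6\right) \left(-8\right) + 237\right) = 31 \left(48 + 237\right) = 31 \cdot 285 = 8835$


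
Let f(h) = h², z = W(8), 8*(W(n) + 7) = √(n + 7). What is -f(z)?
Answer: -3151/64 + 7*√15/4 ≈ -42.457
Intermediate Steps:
W(n) = -7 + √(7 + n)/8 (W(n) = -7 + √(n + 7)/8 = -7 + √(7 + n)/8)
z = -7 + √15/8 (z = -7 + √(7 + 8)/8 = -7 + √15/8 ≈ -6.5159)
-f(z) = -(-7 + √15/8)²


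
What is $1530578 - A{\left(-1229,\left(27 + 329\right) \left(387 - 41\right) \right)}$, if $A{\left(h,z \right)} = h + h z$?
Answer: $152915111$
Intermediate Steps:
$1530578 - A{\left(-1229,\left(27 + 329\right) \left(387 - 41\right) \right)} = 1530578 - - 1229 \left(1 + \left(27 + 329\right) \left(387 - 41\right)\right) = 1530578 - - 1229 \left(1 + 356 \cdot 346\right) = 1530578 - - 1229 \left(1 + 123176\right) = 1530578 - \left(-1229\right) 123177 = 1530578 - -151384533 = 1530578 + 151384533 = 152915111$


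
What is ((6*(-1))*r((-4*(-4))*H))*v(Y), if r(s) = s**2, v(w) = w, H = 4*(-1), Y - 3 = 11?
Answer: -344064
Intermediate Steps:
Y = 14 (Y = 3 + 11 = 14)
H = -4
((6*(-1))*r((-4*(-4))*H))*v(Y) = ((6*(-1))*(-4*(-4)*(-4))**2)*14 = -6*(16*(-4))**2*14 = -6*(-64)**2*14 = -6*4096*14 = -24576*14 = -344064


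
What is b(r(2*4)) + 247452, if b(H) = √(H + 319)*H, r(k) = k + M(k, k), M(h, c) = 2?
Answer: 247452 + 10*√329 ≈ 2.4763e+5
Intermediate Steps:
r(k) = 2 + k (r(k) = k + 2 = 2 + k)
b(H) = H*√(319 + H) (b(H) = √(319 + H)*H = H*√(319 + H))
b(r(2*4)) + 247452 = (2 + 2*4)*√(319 + (2 + 2*4)) + 247452 = (2 + 8)*√(319 + (2 + 8)) + 247452 = 10*√(319 + 10) + 247452 = 10*√329 + 247452 = 247452 + 10*√329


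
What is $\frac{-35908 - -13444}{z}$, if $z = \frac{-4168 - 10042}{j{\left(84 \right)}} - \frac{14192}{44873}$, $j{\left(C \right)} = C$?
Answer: $\frac{6048162432}{45631247} \approx 132.54$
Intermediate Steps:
$z = - \frac{45631247}{269238}$ ($z = \frac{-4168 - 10042}{84} - \frac{14192}{44873} = \left(-14210\right) \frac{1}{84} - \frac{14192}{44873} = - \frac{1015}{6} - \frac{14192}{44873} = - \frac{45631247}{269238} \approx -169.48$)
$\frac{-35908 - -13444}{z} = \frac{-35908 - -13444}{- \frac{45631247}{269238}} = \left(-35908 + 13444\right) \left(- \frac{269238}{45631247}\right) = \left(-22464\right) \left(- \frac{269238}{45631247}\right) = \frac{6048162432}{45631247}$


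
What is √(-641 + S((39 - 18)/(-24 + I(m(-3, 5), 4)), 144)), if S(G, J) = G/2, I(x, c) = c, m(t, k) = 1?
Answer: I*√256610/20 ≈ 25.328*I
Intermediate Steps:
S(G, J) = G/2
√(-641 + S((39 - 18)/(-24 + I(m(-3, 5), 4)), 144)) = √(-641 + ((39 - 18)/(-24 + 4))/2) = √(-641 + (21/(-20))/2) = √(-641 + (21*(-1/20))/2) = √(-641 + (½)*(-21/20)) = √(-641 - 21/40) = √(-25661/40) = I*√256610/20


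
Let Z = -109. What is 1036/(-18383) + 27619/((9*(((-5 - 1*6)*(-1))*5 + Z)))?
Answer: -508223573/8934138 ≈ -56.886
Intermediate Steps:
1036/(-18383) + 27619/((9*(((-5 - 1*6)*(-1))*5 + Z))) = 1036/(-18383) + 27619/((9*(((-5 - 1*6)*(-1))*5 - 109))) = 1036*(-1/18383) + 27619/((9*(((-5 - 6)*(-1))*5 - 109))) = -1036/18383 + 27619/((9*(-11*(-1)*5 - 109))) = -1036/18383 + 27619/((9*(11*5 - 109))) = -1036/18383 + 27619/((9*(55 - 109))) = -1036/18383 + 27619/((9*(-54))) = -1036/18383 + 27619/(-486) = -1036/18383 + 27619*(-1/486) = -1036/18383 - 27619/486 = -508223573/8934138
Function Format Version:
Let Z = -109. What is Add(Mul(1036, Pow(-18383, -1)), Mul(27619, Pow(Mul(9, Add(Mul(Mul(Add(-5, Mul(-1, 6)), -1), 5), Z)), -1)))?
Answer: Rational(-508223573, 8934138) ≈ -56.886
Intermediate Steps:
Add(Mul(1036, Pow(-18383, -1)), Mul(27619, Pow(Mul(9, Add(Mul(Mul(Add(-5, Mul(-1, 6)), -1), 5), Z)), -1))) = Add(Mul(1036, Pow(-18383, -1)), Mul(27619, Pow(Mul(9, Add(Mul(Mul(Add(-5, Mul(-1, 6)), -1), 5), -109)), -1))) = Add(Mul(1036, Rational(-1, 18383)), Mul(27619, Pow(Mul(9, Add(Mul(Mul(Add(-5, -6), -1), 5), -109)), -1))) = Add(Rational(-1036, 18383), Mul(27619, Pow(Mul(9, Add(Mul(Mul(-11, -1), 5), -109)), -1))) = Add(Rational(-1036, 18383), Mul(27619, Pow(Mul(9, Add(Mul(11, 5), -109)), -1))) = Add(Rational(-1036, 18383), Mul(27619, Pow(Mul(9, Add(55, -109)), -1))) = Add(Rational(-1036, 18383), Mul(27619, Pow(Mul(9, -54), -1))) = Add(Rational(-1036, 18383), Mul(27619, Pow(-486, -1))) = Add(Rational(-1036, 18383), Mul(27619, Rational(-1, 486))) = Add(Rational(-1036, 18383), Rational(-27619, 486)) = Rational(-508223573, 8934138)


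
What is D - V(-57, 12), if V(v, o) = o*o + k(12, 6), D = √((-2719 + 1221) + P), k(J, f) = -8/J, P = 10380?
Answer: -430/3 + √8882 ≈ -49.089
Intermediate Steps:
D = √8882 (D = √((-2719 + 1221) + 10380) = √(-1498 + 10380) = √8882 ≈ 94.244)
V(v, o) = -⅔ + o² (V(v, o) = o*o - 8/12 = o² - 8*1/12 = o² - ⅔ = -⅔ + o²)
D - V(-57, 12) = √8882 - (-⅔ + 12²) = √8882 - (-⅔ + 144) = √8882 - 1*430/3 = √8882 - 430/3 = -430/3 + √8882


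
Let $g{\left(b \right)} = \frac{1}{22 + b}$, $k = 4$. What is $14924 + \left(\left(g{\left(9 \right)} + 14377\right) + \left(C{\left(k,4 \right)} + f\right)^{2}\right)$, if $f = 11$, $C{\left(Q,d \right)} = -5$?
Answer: $\frac{909448}{31} \approx 29337.0$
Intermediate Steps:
$14924 + \left(\left(g{\left(9 \right)} + 14377\right) + \left(C{\left(k,4 \right)} + f\right)^{2}\right) = 14924 + \left(\left(\frac{1}{22 + 9} + 14377\right) + \left(-5 + 11\right)^{2}\right) = 14924 + \left(\left(\frac{1}{31} + 14377\right) + 6^{2}\right) = 14924 + \left(\left(\frac{1}{31} + 14377\right) + 36\right) = 14924 + \left(\frac{445688}{31} + 36\right) = 14924 + \frac{446804}{31} = \frac{909448}{31}$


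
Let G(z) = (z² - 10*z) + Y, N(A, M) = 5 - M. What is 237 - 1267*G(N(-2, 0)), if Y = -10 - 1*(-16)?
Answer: 24310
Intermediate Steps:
Y = 6 (Y = -10 + 16 = 6)
G(z) = 6 + z² - 10*z (G(z) = (z² - 10*z) + 6 = 6 + z² - 10*z)
237 - 1267*G(N(-2, 0)) = 237 - 1267*(6 + (5 - 1*0)² - 10*(5 - 1*0)) = 237 - 1267*(6 + (5 + 0)² - 10*(5 + 0)) = 237 - 1267*(6 + 5² - 10*5) = 237 - 1267*(6 + 25 - 50) = 237 - 1267*(-19) = 237 + 24073 = 24310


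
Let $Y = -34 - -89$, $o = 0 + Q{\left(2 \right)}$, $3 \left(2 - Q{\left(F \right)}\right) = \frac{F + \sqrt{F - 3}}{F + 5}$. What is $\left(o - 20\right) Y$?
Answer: $- \frac{20900}{21} - \frac{55 i}{21} \approx -995.24 - 2.619 i$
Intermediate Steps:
$Q{\left(F \right)} = 2 - \frac{F + \sqrt{-3 + F}}{3 \left(5 + F\right)}$ ($Q{\left(F \right)} = 2 - \frac{\left(F + \sqrt{F - 3}\right) \frac{1}{F + 5}}{3} = 2 - \frac{\left(F + \sqrt{-3 + F}\right) \frac{1}{5 + F}}{3} = 2 - \frac{\frac{1}{5 + F} \left(F + \sqrt{-3 + F}\right)}{3} = 2 - \frac{F + \sqrt{-3 + F}}{3 \left(5 + F\right)}$)
$o = \frac{40}{21} - \frac{i}{21}$ ($o = 0 + \frac{30 - \sqrt{-3 + 2} + 5 \cdot 2}{3 \left(5 + 2\right)} = 0 + \frac{30 - \sqrt{-1} + 10}{3 \cdot 7} = 0 + \frac{1}{3} \cdot \frac{1}{7} \left(30 - i + 10\right) = 0 + \frac{1}{3} \cdot \frac{1}{7} \left(40 - i\right) = 0 + \left(\frac{40}{21} - \frac{i}{21}\right) = \frac{40}{21} - \frac{i}{21} \approx 1.9048 - 0.047619 i$)
$Y = 55$ ($Y = -34 + 89 = 55$)
$\left(o - 20\right) Y = \left(\left(\frac{40}{21} - \frac{i}{21}\right) - 20\right) 55 = \left(- \frac{380}{21} - \frac{i}{21}\right) 55 = - \frac{20900}{21} - \frac{55 i}{21}$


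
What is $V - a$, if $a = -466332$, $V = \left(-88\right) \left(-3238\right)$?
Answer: $751276$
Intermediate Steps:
$V = 284944$
$V - a = 284944 - -466332 = 284944 + 466332 = 751276$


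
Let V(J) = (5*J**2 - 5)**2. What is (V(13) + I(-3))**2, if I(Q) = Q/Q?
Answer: 497872771201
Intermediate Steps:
I(Q) = 1
V(J) = (-5 + 5*J**2)**2
(V(13) + I(-3))**2 = (25*(-1 + 13**2)**2 + 1)**2 = (25*(-1 + 169)**2 + 1)**2 = (25*168**2 + 1)**2 = (25*28224 + 1)**2 = (705600 + 1)**2 = 705601**2 = 497872771201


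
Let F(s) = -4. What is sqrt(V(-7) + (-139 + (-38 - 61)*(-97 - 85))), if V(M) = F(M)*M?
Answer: sqrt(17907) ≈ 133.82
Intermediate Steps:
V(M) = -4*M
sqrt(V(-7) + (-139 + (-38 - 61)*(-97 - 85))) = sqrt(-4*(-7) + (-139 + (-38 - 61)*(-97 - 85))) = sqrt(28 + (-139 - 99*(-182))) = sqrt(28 + (-139 + 18018)) = sqrt(28 + 17879) = sqrt(17907)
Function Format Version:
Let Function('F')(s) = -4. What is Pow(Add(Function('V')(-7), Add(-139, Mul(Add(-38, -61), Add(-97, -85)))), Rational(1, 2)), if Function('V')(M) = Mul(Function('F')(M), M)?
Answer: Pow(17907, Rational(1, 2)) ≈ 133.82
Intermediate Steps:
Function('V')(M) = Mul(-4, M)
Pow(Add(Function('V')(-7), Add(-139, Mul(Add(-38, -61), Add(-97, -85)))), Rational(1, 2)) = Pow(Add(Mul(-4, -7), Add(-139, Mul(Add(-38, -61), Add(-97, -85)))), Rational(1, 2)) = Pow(Add(28, Add(-139, Mul(-99, -182))), Rational(1, 2)) = Pow(Add(28, Add(-139, 18018)), Rational(1, 2)) = Pow(Add(28, 17879), Rational(1, 2)) = Pow(17907, Rational(1, 2))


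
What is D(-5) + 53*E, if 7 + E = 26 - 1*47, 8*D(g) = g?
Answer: -11877/8 ≈ -1484.6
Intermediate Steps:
D(g) = g/8
E = -28 (E = -7 + (26 - 1*47) = -7 + (26 - 47) = -7 - 21 = -28)
D(-5) + 53*E = (⅛)*(-5) + 53*(-28) = -5/8 - 1484 = -11877/8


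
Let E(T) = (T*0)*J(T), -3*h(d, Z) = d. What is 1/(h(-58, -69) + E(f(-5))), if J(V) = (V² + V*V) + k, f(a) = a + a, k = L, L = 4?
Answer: 3/58 ≈ 0.051724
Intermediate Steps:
h(d, Z) = -d/3
k = 4
f(a) = 2*a
J(V) = 4 + 2*V² (J(V) = (V² + V*V) + 4 = (V² + V²) + 4 = 2*V² + 4 = 4 + 2*V²)
E(T) = 0 (E(T) = (T*0)*(4 + 2*T²) = 0*(4 + 2*T²) = 0)
1/(h(-58, -69) + E(f(-5))) = 1/(-⅓*(-58) + 0) = 1/(58/3 + 0) = 1/(58/3) = 3/58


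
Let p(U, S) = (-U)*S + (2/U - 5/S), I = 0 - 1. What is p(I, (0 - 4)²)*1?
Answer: 219/16 ≈ 13.688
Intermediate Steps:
I = -1
p(U, S) = -5/S + 2/U - S*U (p(U, S) = -S*U + (-5/S + 2/U) = -5/S + 2/U - S*U)
p(I, (0 - 4)²)*1 = (-5/(0 - 4)² + 2/(-1) - 1*(0 - 4)²*(-1))*1 = (-5/((-4)²) + 2*(-1) - 1*(-4)²*(-1))*1 = (-5/16 - 2 - 1*16*(-1))*1 = (-5*1/16 - 2 + 16)*1 = (-5/16 - 2 + 16)*1 = (219/16)*1 = 219/16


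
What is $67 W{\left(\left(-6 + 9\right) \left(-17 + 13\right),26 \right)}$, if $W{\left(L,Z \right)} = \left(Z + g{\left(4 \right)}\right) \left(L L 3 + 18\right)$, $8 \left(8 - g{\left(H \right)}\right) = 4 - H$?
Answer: $1025100$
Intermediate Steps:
$g{\left(H \right)} = \frac{15}{2} + \frac{H}{8}$ ($g{\left(H \right)} = 8 - \frac{4 - H}{8} = 8 + \left(- \frac{1}{2} + \frac{H}{8}\right) = \frac{15}{2} + \frac{H}{8}$)
$W{\left(L,Z \right)} = \left(8 + Z\right) \left(18 + 3 L^{2}\right)$ ($W{\left(L,Z \right)} = \left(Z + \left(\frac{15}{2} + \frac{1}{8} \cdot 4\right)\right) \left(L L 3 + 18\right) = \left(Z + \left(\frac{15}{2} + \frac{1}{2}\right)\right) \left(L^{2} \cdot 3 + 18\right) = \left(Z + 8\right) \left(3 L^{2} + 18\right) = \left(8 + Z\right) \left(18 + 3 L^{2}\right)$)
$67 W{\left(\left(-6 + 9\right) \left(-17 + 13\right),26 \right)} = 67 \left(144 + 18 \cdot 26 + 24 \left(\left(-6 + 9\right) \left(-17 + 13\right)\right)^{2} + 3 \cdot 26 \left(\left(-6 + 9\right) \left(-17 + 13\right)\right)^{2}\right) = 67 \left(144 + 468 + 24 \left(3 \left(-4\right)\right)^{2} + 3 \cdot 26 \left(3 \left(-4\right)\right)^{2}\right) = 67 \left(144 + 468 + 24 \left(-12\right)^{2} + 3 \cdot 26 \left(-12\right)^{2}\right) = 67 \left(144 + 468 + 24 \cdot 144 + 3 \cdot 26 \cdot 144\right) = 67 \left(144 + 468 + 3456 + 11232\right) = 67 \cdot 15300 = 1025100$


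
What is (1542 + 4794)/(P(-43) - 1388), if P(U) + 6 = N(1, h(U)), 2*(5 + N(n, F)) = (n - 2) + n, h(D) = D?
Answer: -6336/1399 ≈ -4.5289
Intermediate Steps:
N(n, F) = -6 + n (N(n, F) = -5 + ((n - 2) + n)/2 = -5 + ((-2 + n) + n)/2 = -5 + (-2 + 2*n)/2 = -5 + (-1 + n) = -6 + n)
P(U) = -11 (P(U) = -6 + (-6 + 1) = -6 - 5 = -11)
(1542 + 4794)/(P(-43) - 1388) = (1542 + 4794)/(-11 - 1388) = 6336/(-1399) = 6336*(-1/1399) = -6336/1399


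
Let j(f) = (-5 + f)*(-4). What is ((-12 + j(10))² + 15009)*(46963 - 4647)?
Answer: 678452428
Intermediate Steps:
j(f) = 20 - 4*f
((-12 + j(10))² + 15009)*(46963 - 4647) = ((-12 + (20 - 4*10))² + 15009)*(46963 - 4647) = ((-12 + (20 - 40))² + 15009)*42316 = ((-12 - 20)² + 15009)*42316 = ((-32)² + 15009)*42316 = (1024 + 15009)*42316 = 16033*42316 = 678452428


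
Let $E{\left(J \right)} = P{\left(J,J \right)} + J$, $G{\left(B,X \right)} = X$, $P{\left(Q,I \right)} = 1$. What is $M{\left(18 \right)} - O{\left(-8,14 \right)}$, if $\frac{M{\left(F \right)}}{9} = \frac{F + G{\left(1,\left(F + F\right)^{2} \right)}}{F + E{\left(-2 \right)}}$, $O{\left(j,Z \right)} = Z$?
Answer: $\frac{11588}{17} \approx 681.65$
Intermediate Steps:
$E{\left(J \right)} = 1 + J$
$M{\left(F \right)} = \frac{9 \left(F + 4 F^{2}\right)}{-1 + F}$ ($M{\left(F \right)} = 9 \frac{F + \left(F + F\right)^{2}}{F + \left(1 - 2\right)} = 9 \frac{F + \left(2 F\right)^{2}}{F - 1} = 9 \frac{F + 4 F^{2}}{-1 + F} = \frac{9 \left(F + 4 F^{2}\right)}{-1 + F}$)
$M{\left(18 \right)} - O{\left(-8,14 \right)} = 9 \cdot 18 \frac{1}{-1 + 18} \left(1 + 4 \cdot 18\right) - 14 = 9 \cdot 18 \cdot \frac{1}{17} \left(1 + 72\right) - 14 = 9 \cdot 18 \cdot \frac{1}{17} \cdot 73 - 14 = \frac{11826}{17} - 14 = \frac{11588}{17}$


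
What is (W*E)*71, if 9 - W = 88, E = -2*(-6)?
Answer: -67308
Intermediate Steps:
E = 12
W = -79 (W = 9 - 1*88 = 9 - 88 = -79)
(W*E)*71 = -79*12*71 = -948*71 = -67308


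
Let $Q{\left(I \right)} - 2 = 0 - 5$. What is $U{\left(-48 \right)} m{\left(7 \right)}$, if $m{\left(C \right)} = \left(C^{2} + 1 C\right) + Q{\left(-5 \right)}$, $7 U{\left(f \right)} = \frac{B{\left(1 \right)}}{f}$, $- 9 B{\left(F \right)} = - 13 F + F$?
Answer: $- \frac{53}{252} \approx -0.21032$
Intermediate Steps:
$Q{\left(I \right)} = -3$ ($Q{\left(I \right)} = 2 + \left(0 - 5\right) = 2 - 5 = -3$)
$B{\left(F \right)} = \frac{4 F}{3}$ ($B{\left(F \right)} = - \frac{- 13 F + F}{9} = - \frac{\left(-12\right) F}{9} = \frac{4 F}{3}$)
$U{\left(f \right)} = \frac{4}{21 f}$ ($U{\left(f \right)} = \frac{\frac{4}{3} \cdot 1 \frac{1}{f}}{7} = \frac{\frac{4}{3} \frac{1}{f}}{7} = \frac{4}{21 f}$)
$m{\left(C \right)} = -3 + C + C^{2}$ ($m{\left(C \right)} = \left(C^{2} + 1 C\right) - 3 = \left(C^{2} + C\right) - 3 = \left(C + C^{2}\right) - 3 = -3 + C + C^{2}$)
$U{\left(-48 \right)} m{\left(7 \right)} = \frac{4}{21 \left(-48\right)} \left(-3 + 7 + 7^{2}\right) = \frac{4}{21} \left(- \frac{1}{48}\right) \left(-3 + 7 + 49\right) = \left(- \frac{1}{252}\right) 53 = - \frac{53}{252}$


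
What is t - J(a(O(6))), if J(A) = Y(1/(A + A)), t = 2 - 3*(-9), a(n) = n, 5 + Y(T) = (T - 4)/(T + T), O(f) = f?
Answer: 115/2 ≈ 57.500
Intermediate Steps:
Y(T) = -5 + (-4 + T)/(2*T) (Y(T) = -5 + (T - 4)/(T + T) = -5 + (-4 + T)/((2*T)) = -5 + (-4 + T)*(1/(2*T)) = -5 + (-4 + T)/(2*T))
t = 29 (t = 2 + 27 = 29)
J(A) = -9/2 - 4*A
t - J(a(O(6))) = 29 - (-9/2 - 4*6) = 29 - (-9/2 - 24) = 29 - 1*(-57/2) = 29 + 57/2 = 115/2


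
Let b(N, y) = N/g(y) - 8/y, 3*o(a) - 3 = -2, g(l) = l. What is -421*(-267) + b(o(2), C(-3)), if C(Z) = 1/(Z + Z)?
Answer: 112453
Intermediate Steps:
C(Z) = 1/(2*Z)
o(a) = 1/3 (o(a) = 1 + (1/3)*(-2) = 1 - 2/3 = 1/3)
b(N, y) = -8/y + N/y (b(N, y) = N/y - 8/y = -8/y + N/y)
-421*(-267) + b(o(2), C(-3)) = -421*(-267) + (-8 + 1/3)/(((1/2)/(-3))) = 112407 - 23/3/((1/2)*(-1/3)) = 112407 - 23/3/(-1/6) = 112407 - 6*(-23/3) = 112407 + 46 = 112453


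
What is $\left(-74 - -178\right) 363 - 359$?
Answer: $37393$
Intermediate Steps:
$\left(-74 - -178\right) 363 - 359 = \left(-74 + 178\right) 363 - 359 = 104 \cdot 363 - 359 = 37752 - 359 = 37393$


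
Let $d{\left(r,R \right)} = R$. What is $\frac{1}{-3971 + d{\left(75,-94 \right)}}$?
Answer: $- \frac{1}{4065} \approx -0.000246$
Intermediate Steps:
$\frac{1}{-3971 + d{\left(75,-94 \right)}} = \frac{1}{-3971 - 94} = \frac{1}{-4065} = - \frac{1}{4065}$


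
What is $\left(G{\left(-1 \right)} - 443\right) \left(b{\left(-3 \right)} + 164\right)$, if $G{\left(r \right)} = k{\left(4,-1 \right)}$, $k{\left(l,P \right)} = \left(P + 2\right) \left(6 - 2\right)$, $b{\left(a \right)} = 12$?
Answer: $-77264$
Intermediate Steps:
$k{\left(l,P \right)} = 8 + 4 P$ ($k{\left(l,P \right)} = \left(2 + P\right) 4 = 8 + 4 P$)
$G{\left(r \right)} = 4$ ($G{\left(r \right)} = 8 + 4 \left(-1\right) = 8 - 4 = 4$)
$\left(G{\left(-1 \right)} - 443\right) \left(b{\left(-3 \right)} + 164\right) = \left(4 - 443\right) \left(12 + 164\right) = \left(-439\right) 176 = -77264$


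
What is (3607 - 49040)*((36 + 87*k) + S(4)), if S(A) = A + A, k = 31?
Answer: -124531853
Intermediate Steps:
S(A) = 2*A
(3607 - 49040)*((36 + 87*k) + S(4)) = (3607 - 49040)*((36 + 87*31) + 2*4) = -45433*((36 + 2697) + 8) = -45433*(2733 + 8) = -45433*2741 = -124531853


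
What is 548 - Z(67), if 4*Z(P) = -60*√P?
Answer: 548 + 15*√67 ≈ 670.78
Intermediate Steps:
Z(P) = -15*√P (Z(P) = (-60*√P)/4 = -15*√P)
548 - Z(67) = 548 - (-15)*√67 = 548 + 15*√67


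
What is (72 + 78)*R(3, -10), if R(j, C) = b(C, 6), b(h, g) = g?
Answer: 900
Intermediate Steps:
R(j, C) = 6
(72 + 78)*R(3, -10) = (72 + 78)*6 = 150*6 = 900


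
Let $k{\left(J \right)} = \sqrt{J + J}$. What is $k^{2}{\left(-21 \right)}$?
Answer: $-42$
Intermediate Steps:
$k{\left(J \right)} = \sqrt{2} \sqrt{J}$ ($k{\left(J \right)} = \sqrt{2 J} = \sqrt{2} \sqrt{J}$)
$k^{2}{\left(-21 \right)} = \left(\sqrt{2} \sqrt{-21}\right)^{2} = \left(\sqrt{2} i \sqrt{21}\right)^{2} = \left(i \sqrt{42}\right)^{2} = -42$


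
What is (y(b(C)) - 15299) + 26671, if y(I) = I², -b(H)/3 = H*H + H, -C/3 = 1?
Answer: 11696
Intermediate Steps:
C = -3 (C = -3*1 = -3)
b(H) = -3*H - 3*H² (b(H) = -3*(H*H + H) = -3*(H² + H) = -3*(H + H²) = -3*H - 3*H²)
(y(b(C)) - 15299) + 26671 = ((-3*(-3)*(1 - 3))² - 15299) + 26671 = ((-3*(-3)*(-2))² - 15299) + 26671 = ((-18)² - 15299) + 26671 = (324 - 15299) + 26671 = -14975 + 26671 = 11696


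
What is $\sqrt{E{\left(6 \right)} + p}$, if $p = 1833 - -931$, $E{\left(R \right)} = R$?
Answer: $\sqrt{2770} \approx 52.631$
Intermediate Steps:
$p = 2764$ ($p = 1833 + 931 = 2764$)
$\sqrt{E{\left(6 \right)} + p} = \sqrt{6 + 2764} = \sqrt{2770}$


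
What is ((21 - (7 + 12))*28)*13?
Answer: 728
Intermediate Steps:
((21 - (7 + 12))*28)*13 = ((21 - 1*19)*28)*13 = ((21 - 19)*28)*13 = (2*28)*13 = 56*13 = 728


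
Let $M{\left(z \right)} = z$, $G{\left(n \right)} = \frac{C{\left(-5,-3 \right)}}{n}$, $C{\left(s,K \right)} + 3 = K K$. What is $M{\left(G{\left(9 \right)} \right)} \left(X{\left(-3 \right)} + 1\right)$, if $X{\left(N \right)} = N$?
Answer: $- \frac{4}{3} \approx -1.3333$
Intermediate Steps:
$C{\left(s,K \right)} = -3 + K^{2}$ ($C{\left(s,K \right)} = -3 + K K = -3 + K^{2}$)
$G{\left(n \right)} = \frac{6}{n}$ ($G{\left(n \right)} = \frac{-3 + \left(-3\right)^{2}}{n} = \frac{-3 + 9}{n} = \frac{6}{n}$)
$M{\left(G{\left(9 \right)} \right)} \left(X{\left(-3 \right)} + 1\right) = \frac{6}{9} \left(-3 + 1\right) = 6 \cdot \frac{1}{9} \left(-2\right) = \frac{2}{3} \left(-2\right) = - \frac{4}{3}$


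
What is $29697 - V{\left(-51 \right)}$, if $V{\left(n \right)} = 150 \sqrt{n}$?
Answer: $29697 - 150 i \sqrt{51} \approx 29697.0 - 1071.2 i$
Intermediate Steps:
$29697 - V{\left(-51 \right)} = 29697 - 150 \sqrt{-51} = 29697 - 150 i \sqrt{51}$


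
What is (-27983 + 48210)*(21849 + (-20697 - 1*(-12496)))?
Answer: 276058096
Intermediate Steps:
(-27983 + 48210)*(21849 + (-20697 - 1*(-12496))) = 20227*(21849 + (-20697 + 12496)) = 20227*(21849 - 8201) = 20227*13648 = 276058096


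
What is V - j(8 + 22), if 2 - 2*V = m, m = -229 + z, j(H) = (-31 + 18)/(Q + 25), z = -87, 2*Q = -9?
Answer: 6545/41 ≈ 159.63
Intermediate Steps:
Q = -9/2 (Q = (½)*(-9) = -9/2 ≈ -4.5000)
j(H) = -26/41 (j(H) = (-31 + 18)/(-9/2 + 25) = -13/41/2 = -13*2/41 = -26/41)
m = -316 (m = -229 - 87 = -316)
V = 159 (V = 1 - ½*(-316) = 1 + 158 = 159)
V - j(8 + 22) = 159 - 1*(-26/41) = 159 + 26/41 = 6545/41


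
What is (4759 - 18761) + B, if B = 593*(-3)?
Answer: -15781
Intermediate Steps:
B = -1779
(4759 - 18761) + B = (4759 - 18761) - 1779 = -14002 - 1779 = -15781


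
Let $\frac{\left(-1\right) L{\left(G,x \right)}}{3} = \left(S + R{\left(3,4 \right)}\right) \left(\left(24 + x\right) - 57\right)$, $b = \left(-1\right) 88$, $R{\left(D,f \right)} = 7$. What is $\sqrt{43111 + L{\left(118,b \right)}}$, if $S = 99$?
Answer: $\sqrt{81589} \approx 285.64$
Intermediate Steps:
$b = -88$
$L{\left(G,x \right)} = 10494 - 318 x$ ($L{\left(G,x \right)} = - 3 \left(99 + 7\right) \left(\left(24 + x\right) - 57\right) = - 3 \cdot 106 \left(-33 + x\right) = - 3 \left(-3498 + 106 x\right) = 10494 - 318 x$)
$\sqrt{43111 + L{\left(118,b \right)}} = \sqrt{43111 + \left(10494 - -27984\right)} = \sqrt{43111 + \left(10494 + 27984\right)} = \sqrt{43111 + 38478} = \sqrt{81589}$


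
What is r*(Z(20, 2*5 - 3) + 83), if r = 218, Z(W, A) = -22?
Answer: 13298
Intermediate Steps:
r*(Z(20, 2*5 - 3) + 83) = 218*(-22 + 83) = 218*61 = 13298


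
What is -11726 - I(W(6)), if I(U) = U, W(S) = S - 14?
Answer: -11718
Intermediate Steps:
W(S) = -14 + S
-11726 - I(W(6)) = -11726 - (-14 + 6) = -11726 - 1*(-8) = -11726 + 8 = -11718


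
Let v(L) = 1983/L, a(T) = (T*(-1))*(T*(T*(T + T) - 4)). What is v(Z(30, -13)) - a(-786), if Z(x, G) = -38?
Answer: 29006970311841/38 ≈ 7.6334e+11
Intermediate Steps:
a(T) = -T²*(-4 + 2*T²) (a(T) = (-T)*(T*(T*(2*T) - 4)) = (-T)*(T*(2*T² - 4)) = (-T)*(T*(-4 + 2*T²)) = -T²*(-4 + 2*T²))
v(Z(30, -13)) - a(-786) = 1983/(-38) - 2*(-786)²*(2 - 1*(-786)²) = 1983*(-1/38) - 2*617796*(2 - 1*617796) = -1983/38 - 2*617796*(2 - 617796) = -1983/38 - 2*617796*(-617794) = -1983/38 - 1*(-763341324048) = -1983/38 + 763341324048 = 29006970311841/38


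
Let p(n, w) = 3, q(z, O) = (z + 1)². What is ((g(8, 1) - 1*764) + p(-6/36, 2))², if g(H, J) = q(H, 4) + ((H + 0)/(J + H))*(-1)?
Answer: 37552384/81 ≈ 4.6361e+5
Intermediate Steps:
q(z, O) = (1 + z)²
g(H, J) = (1 + H)² - H/(H + J) (g(H, J) = (1 + H)² + ((H + 0)/(J + H))*(-1) = (1 + H)² + (H/(H + J))*(-1) = (1 + H)² - H/(H + J))
((g(8, 1) - 1*764) + p(-6/36, 2))² = (((-1*8 + 8*(1 + 8)² + 1*(1 + 8)²)/(8 + 1) - 1*764) + 3)² = (((-8 + 8*9² + 1*9²)/9 - 764) + 3)² = (((-8 + 8*81 + 1*81)/9 - 764) + 3)² = (((-8 + 648 + 81)/9 - 764) + 3)² = (((⅑)*721 - 764) + 3)² = ((721/9 - 764) + 3)² = (-6155/9 + 3)² = (-6128/9)² = 37552384/81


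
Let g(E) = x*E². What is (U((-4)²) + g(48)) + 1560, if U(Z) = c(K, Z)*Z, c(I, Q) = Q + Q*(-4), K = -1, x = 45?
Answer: 104472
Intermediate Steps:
c(I, Q) = -3*Q (c(I, Q) = Q - 4*Q = -3*Q)
g(E) = 45*E²
U(Z) = -3*Z² (U(Z) = (-3*Z)*Z = -3*Z²)
(U((-4)²) + g(48)) + 1560 = (-3*((-4)²)² + 45*48²) + 1560 = (-3*16² + 45*2304) + 1560 = (-3*256 + 103680) + 1560 = (-768 + 103680) + 1560 = 102912 + 1560 = 104472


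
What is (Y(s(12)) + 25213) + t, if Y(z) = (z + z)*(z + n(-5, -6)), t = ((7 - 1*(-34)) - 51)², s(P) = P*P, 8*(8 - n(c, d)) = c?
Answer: 69269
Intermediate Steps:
n(c, d) = 8 - c/8
s(P) = P²
t = 100 (t = ((7 + 34) - 51)² = (41 - 51)² = (-10)² = 100)
Y(z) = 2*z*(69/8 + z) (Y(z) = (z + z)*(z + (8 - ⅛*(-5))) = (2*z)*(z + (8 + 5/8)) = (2*z)*(z + 69/8) = (2*z)*(69/8 + z) = 2*z*(69/8 + z))
(Y(s(12)) + 25213) + t = ((¼)*12²*(69 + 8*12²) + 25213) + 100 = ((¼)*144*(69 + 8*144) + 25213) + 100 = ((¼)*144*(69 + 1152) + 25213) + 100 = ((¼)*144*1221 + 25213) + 100 = (43956 + 25213) + 100 = 69169 + 100 = 69269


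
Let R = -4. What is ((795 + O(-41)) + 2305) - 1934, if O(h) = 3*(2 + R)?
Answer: 1160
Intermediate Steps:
O(h) = -6 (O(h) = 3*(2 - 4) = 3*(-2) = -6)
((795 + O(-41)) + 2305) - 1934 = ((795 - 6) + 2305) - 1934 = (789 + 2305) - 1934 = 3094 - 1934 = 1160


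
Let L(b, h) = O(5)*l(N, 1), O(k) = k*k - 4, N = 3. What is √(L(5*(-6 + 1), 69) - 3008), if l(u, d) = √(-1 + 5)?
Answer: I*√2966 ≈ 54.461*I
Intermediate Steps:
l(u, d) = 2 (l(u, d) = √4 = 2)
O(k) = -4 + k² (O(k) = k² - 4 = -4 + k²)
L(b, h) = 42 (L(b, h) = (-4 + 5²)*2 = (-4 + 25)*2 = 21*2 = 42)
√(L(5*(-6 + 1), 69) - 3008) = √(42 - 3008) = √(-2966) = I*√2966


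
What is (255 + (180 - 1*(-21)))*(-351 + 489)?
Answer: 62928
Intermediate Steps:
(255 + (180 - 1*(-21)))*(-351 + 489) = (255 + (180 + 21))*138 = (255 + 201)*138 = 456*138 = 62928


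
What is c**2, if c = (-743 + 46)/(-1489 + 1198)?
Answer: 485809/84681 ≈ 5.7369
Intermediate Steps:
c = 697/291 (c = -697/(-291) = -697*(-1/291) = 697/291 ≈ 2.3952)
c**2 = (697/291)**2 = 485809/84681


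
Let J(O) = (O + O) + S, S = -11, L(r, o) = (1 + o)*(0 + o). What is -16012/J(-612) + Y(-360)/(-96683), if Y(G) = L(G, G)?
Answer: 1388476796/119403505 ≈ 11.628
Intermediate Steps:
L(r, o) = o*(1 + o) (L(r, o) = (1 + o)*o = o*(1 + o))
Y(G) = G*(1 + G)
J(O) = -11 + 2*O (J(O) = (O + O) - 11 = 2*O - 11 = -11 + 2*O)
-16012/J(-612) + Y(-360)/(-96683) = -16012/(-11 + 2*(-612)) - 360*(1 - 360)/(-96683) = -16012/(-11 - 1224) - 360*(-359)*(-1/96683) = -16012/(-1235) + 129240*(-1/96683) = -16012*(-1/1235) - 129240/96683 = 16012/1235 - 129240/96683 = 1388476796/119403505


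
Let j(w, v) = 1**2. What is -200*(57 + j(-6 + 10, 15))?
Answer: -11600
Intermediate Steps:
j(w, v) = 1
-200*(57 + j(-6 + 10, 15)) = -200*(57 + 1) = -200*58 = -11600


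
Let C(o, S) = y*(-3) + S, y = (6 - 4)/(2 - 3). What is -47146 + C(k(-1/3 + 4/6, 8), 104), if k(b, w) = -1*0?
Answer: -47036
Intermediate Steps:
y = -2 (y = 2/(-1) = 2*(-1) = -2)
k(b, w) = 0
C(o, S) = 6 + S (C(o, S) = -2*(-3) + S = 6 + S)
-47146 + C(k(-1/3 + 4/6, 8), 104) = -47146 + (6 + 104) = -47146 + 110 = -47036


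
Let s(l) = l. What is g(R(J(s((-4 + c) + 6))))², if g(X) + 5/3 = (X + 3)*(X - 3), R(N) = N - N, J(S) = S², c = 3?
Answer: 1024/9 ≈ 113.78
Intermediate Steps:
R(N) = 0
g(X) = -5/3 + (-3 + X)*(3 + X) (g(X) = -5/3 + (X + 3)*(X - 3) = -5/3 + (3 + X)*(-3 + X) = -5/3 + (-3 + X)*(3 + X))
g(R(J(s((-4 + c) + 6))))² = (-32/3 + 0²)² = (-32/3 + 0)² = (-32/3)² = 1024/9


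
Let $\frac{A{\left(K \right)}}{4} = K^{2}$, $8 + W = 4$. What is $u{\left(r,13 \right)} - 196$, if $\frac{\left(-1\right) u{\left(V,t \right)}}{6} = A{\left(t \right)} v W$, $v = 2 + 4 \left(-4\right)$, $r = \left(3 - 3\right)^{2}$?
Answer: $-227332$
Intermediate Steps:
$r = 0$ ($r = 0^{2} = 0$)
$v = -14$ ($v = 2 - 16 = -14$)
$W = -4$ ($W = -8 + 4 = -4$)
$A{\left(K \right)} = 4 K^{2}$
$u{\left(V,t \right)} = - 1344 t^{2}$ ($u{\left(V,t \right)} = - 6 \cdot 4 t^{2} \left(-14\right) \left(-4\right) = - 6 - 56 t^{2} \left(-4\right) = - 6 \cdot 224 t^{2} = - 1344 t^{2}$)
$u{\left(r,13 \right)} - 196 = - 1344 \cdot 13^{2} - 196 = \left(-1344\right) 169 - 196 = -227136 - 196 = -227332$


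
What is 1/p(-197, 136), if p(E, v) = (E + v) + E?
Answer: -1/258 ≈ -0.0038760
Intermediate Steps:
p(E, v) = v + 2*E
1/p(-197, 136) = 1/(136 + 2*(-197)) = 1/(136 - 394) = 1/(-258) = -1/258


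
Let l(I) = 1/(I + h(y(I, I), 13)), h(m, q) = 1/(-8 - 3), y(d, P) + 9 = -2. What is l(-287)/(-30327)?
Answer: 1/8706606 ≈ 1.1486e-7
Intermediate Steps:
y(d, P) = -11 (y(d, P) = -9 - 2 = -11)
h(m, q) = -1/11 (h(m, q) = 1/(-11) = -1/11)
l(I) = 1/(-1/11 + I) (l(I) = 1/(I - 1/11) = 1/(-1/11 + I))
l(-287)/(-30327) = (11/(-1 + 11*(-287)))/(-30327) = (11/(-1 - 3157))*(-1/30327) = (11/(-3158))*(-1/30327) = (11*(-1/3158))*(-1/30327) = -11/3158*(-1/30327) = 1/8706606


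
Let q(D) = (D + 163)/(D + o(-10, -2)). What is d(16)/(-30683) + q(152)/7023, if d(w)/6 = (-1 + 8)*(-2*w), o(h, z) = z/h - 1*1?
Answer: 114034019/2585840508 ≈ 0.044099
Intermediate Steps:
o(h, z) = -1 + z/h (o(h, z) = z/h - 1 = -1 + z/h)
d(w) = -84*w (d(w) = 6*((-1 + 8)*(-2*w)) = 6*(7*(-2*w)) = 6*(-14*w) = -84*w)
q(D) = (163 + D)/(-⅘ + D) (q(D) = (D + 163)/(D + (-2 - 1*(-10))/(-10)) = (163 + D)/(D - (-2 + 10)/10) = (163 + D)/(D - ⅒*8) = (163 + D)/(D - ⅘) = (163 + D)/(-⅘ + D))
d(16)/(-30683) + q(152)/7023 = -84*16/(-30683) + (5*(163 + 152)/(-4 + 5*152))/7023 = -1344*(-1/30683) + (5*315/(-4 + 760))*(1/7023) = 1344/30683 + (5*315/756)*(1/7023) = 1344/30683 + (5*(1/756)*315)*(1/7023) = 1344/30683 + (25/12)*(1/7023) = 1344/30683 + 25/84276 = 114034019/2585840508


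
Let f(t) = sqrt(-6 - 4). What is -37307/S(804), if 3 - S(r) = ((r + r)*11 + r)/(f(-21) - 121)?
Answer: -246711191/1030467 + 9998276*I*sqrt(10)/5152335 ≈ -239.42 + 6.1365*I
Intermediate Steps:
f(t) = I*sqrt(10) (f(t) = sqrt(-10) = I*sqrt(10))
S(r) = 3 - 23*r/(-121 + I*sqrt(10)) (S(r) = 3 - ((r + r)*11 + r)/(I*sqrt(10) - 121) = 3 - ((2*r)*11 + r)/(-121 + I*sqrt(10)) = 3 - (22*r + r)/(-121 + I*sqrt(10)) = 3 - 23*r/(-121 + I*sqrt(10)))
-37307/S(804) = -37307/(3 + (121/637)*804 + (1/637)*I*804*sqrt(10)) = -37307/(3 + 97284/637 + 804*I*sqrt(10)/637) = -37307/(99195/637 + 804*I*sqrt(10)/637)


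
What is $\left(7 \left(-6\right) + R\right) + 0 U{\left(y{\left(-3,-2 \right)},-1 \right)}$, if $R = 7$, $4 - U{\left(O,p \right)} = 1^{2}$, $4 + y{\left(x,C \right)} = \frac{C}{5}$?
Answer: $-35$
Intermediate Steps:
$y{\left(x,C \right)} = -4 + \frac{C}{5}$
$U{\left(O,p \right)} = 3$ ($U{\left(O,p \right)} = 4 - 1^{2} = 4 - 1 = 3$)
$\left(7 \left(-6\right) + R\right) + 0 U{\left(y{\left(-3,-2 \right)},-1 \right)} = \left(7 \left(-6\right) + 7\right) + 0 \cdot 3 = \left(-42 + 7\right) + 0 = -35 + 0 = -35$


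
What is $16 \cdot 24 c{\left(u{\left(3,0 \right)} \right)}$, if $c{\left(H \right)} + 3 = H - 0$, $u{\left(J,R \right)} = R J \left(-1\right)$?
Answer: $-1152$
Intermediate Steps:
$u{\left(J,R \right)} = - J R$ ($u{\left(J,R \right)} = J R \left(-1\right) = - J R$)
$c{\left(H \right)} = -3 + H$ ($c{\left(H \right)} = -3 + \left(H - 0\right) = -3 + \left(H + 0\right) = -3 + H$)
$16 \cdot 24 c{\left(u{\left(3,0 \right)} \right)} = 16 \cdot 24 \left(-3 - 3 \cdot 0\right) = 384 \left(-3 + 0\right) = 384 \left(-3\right) = -1152$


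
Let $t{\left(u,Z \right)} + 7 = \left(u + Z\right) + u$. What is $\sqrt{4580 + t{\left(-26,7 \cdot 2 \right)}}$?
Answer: $\sqrt{4535} \approx 67.342$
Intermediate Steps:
$t{\left(u,Z \right)} = -7 + Z + 2 u$ ($t{\left(u,Z \right)} = -7 + \left(\left(u + Z\right) + u\right) = -7 + \left(\left(Z + u\right) + u\right) = -7 + \left(Z + 2 u\right) = -7 + Z + 2 u$)
$\sqrt{4580 + t{\left(-26,7 \cdot 2 \right)}} = \sqrt{4580 + \left(-7 + 7 \cdot 2 + 2 \left(-26\right)\right)} = \sqrt{4580 - 45} = \sqrt{4535}$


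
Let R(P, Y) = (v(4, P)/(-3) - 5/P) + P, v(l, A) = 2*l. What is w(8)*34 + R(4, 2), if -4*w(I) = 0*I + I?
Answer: -815/12 ≈ -67.917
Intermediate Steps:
w(I) = -I/4 (w(I) = -(0*I + I)/4 = -(0 + I)/4 = -I/4)
R(P, Y) = -8/3 + P - 5/P (R(P, Y) = ((2*4)/(-3) - 5/P) + P = (8*(-⅓) - 5/P) + P = (-8/3 - 5/P) + P = -8/3 + P - 5/P)
w(8)*34 + R(4, 2) = -¼*8*34 + (-8/3 + 4 - 5/4) = -2*34 + (-8/3 + 4 - 5*¼) = -68 + (-8/3 + 4 - 5/4) = -68 + 1/12 = -815/12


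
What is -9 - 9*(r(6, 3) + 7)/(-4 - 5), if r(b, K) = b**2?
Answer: 34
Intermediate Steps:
-9 - 9*(r(6, 3) + 7)/(-4 - 5) = -9 - 9*(6**2 + 7)/(-4 - 5) = -9 - 9*(36 + 7)/(-9) = -9 - 387*(-1)/9 = -9 - 9*(-43/9) = -9 + 43 = 34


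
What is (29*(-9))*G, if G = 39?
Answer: -10179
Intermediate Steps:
(29*(-9))*G = (29*(-9))*39 = -261*39 = -10179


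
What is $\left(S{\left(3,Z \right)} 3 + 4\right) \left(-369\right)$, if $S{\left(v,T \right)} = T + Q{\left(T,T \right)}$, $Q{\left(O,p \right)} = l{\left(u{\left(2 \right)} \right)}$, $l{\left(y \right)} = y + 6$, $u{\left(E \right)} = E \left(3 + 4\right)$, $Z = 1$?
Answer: $-24723$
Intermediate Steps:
$u{\left(E \right)} = 7 E$ ($u{\left(E \right)} = E 7 = 7 E$)
$l{\left(y \right)} = 6 + y$
$Q{\left(O,p \right)} = 20$ ($Q{\left(O,p \right)} = 6 + 7 \cdot 2 = 6 + 14 = 20$)
$S{\left(v,T \right)} = 20 + T$ ($S{\left(v,T \right)} = T + 20 = 20 + T$)
$\left(S{\left(3,Z \right)} 3 + 4\right) \left(-369\right) = \left(\left(20 + 1\right) 3 + 4\right) \left(-369\right) = \left(21 \cdot 3 + 4\right) \left(-369\right) = \left(63 + 4\right) \left(-369\right) = 67 \left(-369\right) = -24723$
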